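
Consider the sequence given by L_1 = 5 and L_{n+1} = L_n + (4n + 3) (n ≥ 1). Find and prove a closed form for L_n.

Claim: L_n = 2n^2 + n + 2.

Base case: L_1 = 5, and 2·1^2 + 1 + 2 = 5.
Assume L_k = 2k^2 + k + 2.
Then L_{k+1} = L_k + (4k + 3) = (2k^2 + k + 2) + (4k + 3) = 2k^2 + 5k + 5,
and 2·(k+1)^2 + (k+1) + 2 = 2k^2 + 5k + 5.
This completes the inductive step, so L_n = 2n^2 + n + 2 for all n ≥ 1.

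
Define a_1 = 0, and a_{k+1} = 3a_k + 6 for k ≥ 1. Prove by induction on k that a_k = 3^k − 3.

Base case: a_1 = 0, and 3^1 − 3 = 3 − 3 = 0.
Assume a_r = 3^r − 3 for some r ≥ 1.
Then a_{r+1} = 3a_r + 6 = 3·(3^r − 3) + 6 = 3^{r+1} − 9 + 6 = 3^{r+1} − 3.
This completes the inductive step, so a_k = 3^k − 3 for all k ≥ 1.

a_k = 3^k − 3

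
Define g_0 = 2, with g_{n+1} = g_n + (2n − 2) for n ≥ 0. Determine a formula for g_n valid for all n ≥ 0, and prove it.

Claim: g_n = n^2 − 3n + 2.

Base case: g_0 = 2, and 0^2 − 3·0 + 2 = 2.
Assume g_r = r^2 − 3r + 2.
Then g_{r+1} = g_r + (2r − 2) = (r^2 − 3r + 2) + (2r − 2) = r^2 − r,
and (r+1)^2 − 3·(r+1) + 2 = r^2 − r.
By induction, g_n = n^2 − 3n + 2 for all n ≥ 0.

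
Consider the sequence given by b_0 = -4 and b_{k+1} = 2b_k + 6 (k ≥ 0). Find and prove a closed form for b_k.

Claim: b_k = 2^{k+1} − 6.

Base case: b_0 = -4, and 2^{0+1} − 6 = 2 − 6 = -4.
Assume b_r = 2^{r+1} − 6 for some r ≥ 0.
Then b_{r+1} = 2b_r + 6 = 2·(2^{r+1} − 6) + 6 = 2^{r+2} − 12 + 6 = 2^{r+2} − 6.
Hence b_k = 2^{k+1} − 6 for every k ≥ 0, by induction.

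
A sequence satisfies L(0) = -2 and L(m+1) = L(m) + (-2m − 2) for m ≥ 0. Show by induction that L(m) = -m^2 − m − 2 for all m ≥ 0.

Base case: L(0) = -2, and -0^2 − 0 − 2 = -2.
Assume L(j) = -j^2 − j − 2.
Then L(j+1) = L(j) + (-2j − 2) = (-j^2 − j − 2) + (-2j − 2) = -j^2 − 3j − 4,
and -(j+1)^2 − (j+1) − 2 = -j^2 − 3j − 4.
By induction, L(m) = -m^2 − m − 2 for all m ≥ 0.

L(m) = -m^2 − m − 2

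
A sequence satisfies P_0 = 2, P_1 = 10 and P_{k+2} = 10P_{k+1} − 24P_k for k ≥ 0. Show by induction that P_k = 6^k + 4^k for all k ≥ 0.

Base cases: P_0 = 2 and 6^0 + 4^0 = 2; P_1 = 10 and 6^1 + 4^1 = 10.
Assume P_j = 6^j + 4^j for all 0 ≤ j ≤ r, where r ≥ 1.
Then P_{r+1} = 10P_r − 24P_{r−1} = 10·(6^r + 4^r) − 24·(6^{r−1} + 4^{r−1}) = (10·6 − 24)6^{r−1} + (10·4 − 24)4^{r−1} = 36·6^{r−1} + 16·4^{r−1} = 6^{r+1} + 4^{r+1}.
So the formula holds for r+1, and by strong induction P_k = 6^k + 4^k for all k ≥ 0.

P_k = 6^k + 4^k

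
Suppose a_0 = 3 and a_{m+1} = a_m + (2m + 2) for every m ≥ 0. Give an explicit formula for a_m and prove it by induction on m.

Claim: a_m = m^2 + m + 3.

Base case: a_0 = 3, and 0^2 + 0 + 3 = 3.
Assume a_k = k^2 + k + 3.
Then a_{k+1} = a_k + (2k + 2) = (k^2 + k + 3) + (2k + 2) = k^2 + 3k + 5,
and (k+1)^2 + (k+1) + 3 = k^2 + 3k + 5.
This completes the inductive step, so a_m = m^2 + m + 3 for all m ≥ 0.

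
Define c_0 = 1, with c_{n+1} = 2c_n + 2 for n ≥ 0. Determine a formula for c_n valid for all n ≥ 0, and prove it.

Claim: c_n = 3·2^n − 2.

Base case: c_0 = 1, and 3·2^0 − 2 = 3 − 2 = 1.
Assume c_k = 3·2^k − 2 for some k ≥ 0.
Then c_{k+1} = 2c_k + 2 = 2·(3·2^k − 2) + 2 = 6·2^k − 4 + 2 = 3·2^{k+1} − 2.
So the formula holds for k+1, and by induction c_n = 3·2^n − 2 for all n ≥ 0.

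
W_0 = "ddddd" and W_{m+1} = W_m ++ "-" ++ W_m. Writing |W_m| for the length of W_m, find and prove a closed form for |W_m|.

Claim: |W_m| = 6·2^m − 1.

Base case: |W_0| = 5, and 6·2^0 − 1 = 5.
Assume |W_r| = 6·2^r − 1.
Then |W_{r+1}| = |W_r| + 1 + |W_r| = 2|W_r| + 1 = 2(6·2^r − 1) + 1 = 6·2^{r+1} − 2 + 1 = 6·2^{r+1} − 1.
So the formula holds for r+1, and by induction |W_m| = 6·2^m − 1 for all m ≥ 0.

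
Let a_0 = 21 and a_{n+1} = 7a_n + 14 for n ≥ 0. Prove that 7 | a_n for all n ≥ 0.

Base case: a_0 = 21 = 7·3, so 7 | a_0.
Assume 7 | a_m, so a_m = 7t for some integer t.
Then a_{m+1} = 7a_m + 14 = 7·(7t) + 14 = 7(7t + 2), so 7 | a_{m+1}.
By induction, 7 | a_n for all n ≥ 0.

7 | a_n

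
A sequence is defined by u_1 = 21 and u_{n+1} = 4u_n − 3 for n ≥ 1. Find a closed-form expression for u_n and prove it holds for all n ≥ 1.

Claim: u_n = 5·4^n + 1.

Base case: u_1 = 21, and 5·4^1 + 1 = 20 + 1 = 21.
Assume u_m = 5·4^m + 1 for some m ≥ 1.
Then u_{m+1} = 4u_m − 3 = 4·(5·4^m + 1) − 3 = 20·4^m + 4 − 3 = 5·4^{m+1} + 1.
This completes the inductive step, so u_n = 5·4^n + 1 for all n ≥ 1.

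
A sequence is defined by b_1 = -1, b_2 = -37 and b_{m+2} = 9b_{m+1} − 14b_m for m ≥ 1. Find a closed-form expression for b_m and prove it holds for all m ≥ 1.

Claim: b_m = 3·2^m − 7^m.

Base cases: b_1 = -1 and 3·2^1 − 7^1 = -1; b_2 = -37 and 3·2^2 − 7^2 = -37.
Assume b_j = 3·2^j − 7^j for all 1 ≤ j ≤ r, where r ≥ 2.
Then b_{r+1} = 9b_r − 14b_{r−1} = 9·(3·2^r − 7^r) − 14·(3·2^{r−1} − 7^{r−1}) = 3·(9·2 − 14)2^{r−1} − (9·7 − 14)7^{r−1} = 12·2^{r−1} − 49·7^{r−1} = 3·2^{r+1} − 7^{r+1}.
By strong induction, b_m = 3·2^m − 7^m for all m ≥ 1.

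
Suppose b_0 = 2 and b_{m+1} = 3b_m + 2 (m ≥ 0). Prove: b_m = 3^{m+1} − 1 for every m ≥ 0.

Base case: b_0 = 2, and 3^{0+1} − 1 = 3 − 1 = 2.
Assume b_r = 3^{r+1} − 1 for some r ≥ 0.
Then b_{r+1} = 3b_r + 2 = 3·(3^{r+1} − 1) + 2 = 3^{r+2} − 3 + 2 = 3^{r+2} − 1.
So the formula holds for r+1, and by induction b_m = 3^{m+1} − 1 for all m ≥ 0.

b_m = 3^{m+1} − 1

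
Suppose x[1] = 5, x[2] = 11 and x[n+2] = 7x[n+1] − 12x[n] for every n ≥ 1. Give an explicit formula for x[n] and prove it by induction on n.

Claim: x[n] = 3·3^n − 4^n.

Base cases: x[1] = 5 and 3·3^1 − 4^1 = 5; x[2] = 11 and 3·3^2 − 4^2 = 11.
Assume x[j] = 3·3^j − 4^j for all 1 ≤ j ≤ k, where k ≥ 2.
Then x[k+1] = 7x[k] − 12x[k−1] = 7·(3·3^k − 4^k) − 12·(3·3^{k−1} − 4^{k−1}) = 3·(7·3 − 12)3^{k−1} − (7·4 − 12)4^{k−1} = 27·3^{k−1} − 16·4^{k−1} = 3·3^{k+1} − 4^{k+1}.
Hence x[n] = 3·3^n − 4^n for every n ≥ 1, by strong induction.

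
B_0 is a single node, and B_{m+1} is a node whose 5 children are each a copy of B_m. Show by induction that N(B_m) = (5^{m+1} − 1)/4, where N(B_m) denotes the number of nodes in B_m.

Base case: N(B_0) = 1, and (5^{0+1} − 1)/4 = 1.
Assume N(B_r) = (5^{r+1} − 1)/4.
Then N(B_{r+1}) = 1 + 5N(B_r) = 1 + 5·(5^{r+1} − 1)/4 = 1 + (5^{r+2} − 5)/4 = (4 + 5^{r+2} − 5)/4 = (5^{r+2} − 1)/4.
Hence N(B_m) = (5^{m+1} − 1)/4 for every m ≥ 0, by induction.

N(B_m) = (5^{m+1} − 1)/4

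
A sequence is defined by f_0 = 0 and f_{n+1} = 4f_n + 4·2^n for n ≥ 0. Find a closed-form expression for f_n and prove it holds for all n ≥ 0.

Claim: f_n = 2·4^n − 2·2^n.

Base case: f_0 = 0, and 2·4^0 − 2·2^0 = 2 − 2 = 0.
Assume f_r = 2·4^r − 2·2^r for some r ≥ 0.
Then f_{r+1} = 4f_r + 4·2^r = 4·(2·4^r − 2·2^r) + 4·2^r = 2·4^{r+1} − 8·2^r + 4·2^r = 2·4^{r+1} − 4·2^r = 2·4^{r+1} − 2·2^{r+1}.
Hence f_n = 2·4^n − 2·2^n for every n ≥ 0, by induction.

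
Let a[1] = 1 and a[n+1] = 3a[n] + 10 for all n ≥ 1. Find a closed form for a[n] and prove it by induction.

Claim: a[n] = 2·3^n − 5.

Base case: a[1] = 1, and 2·3^1 − 5 = 6 − 5 = 1.
Assume a[j] = 2·3^j − 5 for some j ≥ 1.
Then a[j+1] = 3a[j] + 10 = 3·(2·3^j − 5) + 10 = 6·3^j − 15 + 10 = 2·3^{j+1} − 5.
So the formula holds for j+1, and by induction a[n] = 2·3^n − 5 for all n ≥ 1.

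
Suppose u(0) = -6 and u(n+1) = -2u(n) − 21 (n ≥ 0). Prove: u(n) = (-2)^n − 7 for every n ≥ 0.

Base case: u(0) = -6, and (-2)^0 − 7 = 1 − 7 = -6.
Assume u(r) = (-2)^r − 7 for some r ≥ 0.
Then u(r+1) = -2u(r) − 21 = -2·((-2)^r − 7) − 21 = -2·(-2)^r + 14 − 21 = (-2)^{r+1} − 7.
This completes the inductive step, so u(n) = (-2)^n − 7 for all n ≥ 0.

u(n) = (-2)^n − 7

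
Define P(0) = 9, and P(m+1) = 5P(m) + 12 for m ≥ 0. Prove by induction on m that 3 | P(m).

Base case: P(0) = 9 = 3·3, so 3 | P(0).
Assume 3 | P(k), so P(k) = 3t for some integer t.
Then P(k+1) = 5P(k) + 12 = 5·(3t) + 12 = 3(5t + 4), so 3 | P(k+1).
This completes the inductive step, so 3 | P(m) for all m ≥ 0.

3 | P(m)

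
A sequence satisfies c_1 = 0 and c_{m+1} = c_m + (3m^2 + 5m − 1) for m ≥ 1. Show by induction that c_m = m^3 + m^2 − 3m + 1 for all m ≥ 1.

Base case: c_1 = 0, and 1^3 + 1^2 − 3·1 + 1 = 0.
Assume c_j = j^3 + j^2 − 3j + 1.
Then c_{j+1} = c_j + (3j^2 + 5j − 1) = (j^3 + j^2 − 3j + 1) + (3j^2 + 5j − 1) = j^3 + 4j^2 + 2j,
and (j+1)^3 + (j+1)^2 − 3·(j+1) + 1 = j^3 + 4j^2 + 2j.
Hence c_m = m^3 + m^2 − 3m + 1 for every m ≥ 1, by induction.

c_m = m^3 + m^2 − 3m + 1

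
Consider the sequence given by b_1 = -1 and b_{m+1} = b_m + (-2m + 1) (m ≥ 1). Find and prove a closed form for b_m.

Claim: b_m = -m^2 + 2m − 2.

Base case: b_1 = -1, and -1^2 + 2·1 − 2 = -1.
Assume b_r = -r^2 + 2r − 2.
Then b_{r+1} = b_r + (-2r + 1) = (-r^2 + 2r − 2) + (-2r + 1) = -r^2 − 1,
and -(r+1)^2 + 2·(r+1) − 2 = -r^2 − 1.
This completes the inductive step, so b_m = -m^2 + 2m − 2 for all m ≥ 1.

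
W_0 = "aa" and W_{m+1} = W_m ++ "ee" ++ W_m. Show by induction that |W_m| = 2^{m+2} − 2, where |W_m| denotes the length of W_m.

Base case: |W_0| = 2, and 2^{0+2} − 2 = 2.
Assume |W_r| = 2^{r+2} − 2.
Then |W_{r+1}| = |W_r| + 2 + |W_r| = 2|W_r| + 2 = 2(2^{r+2} − 2) + 2 = 2^{r+3} − 4 + 2 = 2^{r+3} − 2.
This completes the inductive step, so |W_m| = 2^{m+2} − 2 for all m ≥ 0.

|W_m| = 2^{m+2} − 2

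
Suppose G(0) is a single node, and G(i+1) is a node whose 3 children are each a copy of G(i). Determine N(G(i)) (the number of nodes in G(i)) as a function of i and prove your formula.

Claim: N(G(i)) = (3^{i+1} − 1)/2.

Base case: N(G(0)) = 1, and (3^{0+1} − 1)/2 = 1.
Assume N(G(r)) = (3^{r+1} − 1)/2.
Then N(G(r+1)) = 1 + 3N(G(r)) = 1 + 3·(3^{r+1} − 1)/2 = 1 + (3^{r+2} − 3)/2 = (2 + 3^{r+2} − 3)/2 = (3^{r+2} − 1)/2.
So the formula holds for r+1, and by induction N(G(i)) = (3^{i+1} − 1)/2 for all i ≥ 0.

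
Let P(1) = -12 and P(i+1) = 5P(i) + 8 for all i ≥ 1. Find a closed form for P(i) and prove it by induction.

Claim: P(i) = -2·5^i − 2.

Base case: P(1) = -12, and -2·5^1 − 2 = -10 − 2 = -12.
Assume P(r) = -2·5^r − 2 for some r ≥ 1.
Then P(r+1) = 5P(r) + 8 = 5·(-2·5^r − 2) + 8 = -10·5^r − 10 + 8 = -2·5^{r+1} − 2.
This completes the inductive step, so P(i) = -2·5^i − 2 for all i ≥ 1.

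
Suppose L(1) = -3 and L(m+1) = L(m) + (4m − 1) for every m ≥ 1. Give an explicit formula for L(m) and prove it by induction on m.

Claim: L(m) = 2m^2 − 3m − 2.

Base case: L(1) = -3, and 2·1^2 − 3·1 − 2 = -3.
Assume L(r) = 2r^2 − 3r − 2.
Then L(r+1) = L(r) + (4r − 1) = (2r^2 − 3r − 2) + (4r − 1) = 2r^2 + r − 3,
and 2·(r+1)^2 − 3·(r+1) − 2 = 2r^2 + r − 3.
This completes the inductive step, so L(m) = 2m^2 − 3m − 2 for all m ≥ 1.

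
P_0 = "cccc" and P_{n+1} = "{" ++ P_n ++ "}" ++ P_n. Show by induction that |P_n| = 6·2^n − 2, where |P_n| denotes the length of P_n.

Base case: |P_0| = 4, and 6·2^0 − 2 = 4.
Assume |P_j| = 6·2^j − 2.
Then |P_{j+1}| = 1 + |P_j| + 1 + |P_j| = 2|P_j| + 2 = 2(6·2^j − 2) + 2 = 6·2^{j+1} − 4 + 2 = 6·2^{j+1} − 2.
So the formula holds for j+1, and by induction |P_n| = 6·2^n − 2 for all n ≥ 0.

|P_n| = 6·2^n − 2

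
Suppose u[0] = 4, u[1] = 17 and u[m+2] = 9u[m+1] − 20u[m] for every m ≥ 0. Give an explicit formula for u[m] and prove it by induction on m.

Claim: u[m] = 3·4^m + 5^m.

Base cases: u[0] = 4 and 3·4^0 + 5^0 = 4; u[1] = 17 and 3·4^1 + 5^1 = 17.
Assume u[j] = 3·4^j + 5^j for all 0 ≤ j ≤ r, where r ≥ 1.
Then u[r+1] = 9u[r] − 20u[r−1] = 9·(3·4^r + 5^r) − 20·(3·4^{r−1} + 5^{r−1}) = 3·(9·4 − 20)4^{r−1} + (9·5 − 20)5^{r−1} = 48·4^{r−1} + 25·5^{r−1} = 3·4^{r+1} + 5^{r+1}.
By strong induction, u[m] = 3·4^m + 5^m for all m ≥ 0.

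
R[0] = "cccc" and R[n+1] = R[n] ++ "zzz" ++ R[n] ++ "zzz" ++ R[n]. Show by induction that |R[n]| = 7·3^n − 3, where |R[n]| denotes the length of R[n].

Base case: |R[0]| = 4, and 7·3^0 − 3 = 4.
Assume |R[k]| = 7·3^k − 3.
Then |R[k+1]| = 3|R[k]| + 6 = 3(7·3^k − 3) + 6 = 7·3^{k+1} − 9 + 6 = 7·3^{k+1} − 3.
So the formula holds for k+1, and by induction |R[n]| = 7·3^n − 3 for all n ≥ 0.

|R[n]| = 7·3^n − 3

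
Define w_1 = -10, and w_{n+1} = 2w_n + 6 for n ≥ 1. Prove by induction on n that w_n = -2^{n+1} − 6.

Base case: w_1 = -10, and -2^{1+1} − 6 = -4 − 6 = -10.
Assume w_k = -2^{k+1} − 6 for some k ≥ 1.
Then w_{k+1} = 2w_k + 6 = 2·(-2^{k+1} − 6) + 6 = -2^{k+2} − 12 + 6 = -2^{k+2} − 6.
This completes the inductive step, so w_n = -2^{n+1} − 6 for all n ≥ 1.

w_n = -2^{n+1} − 6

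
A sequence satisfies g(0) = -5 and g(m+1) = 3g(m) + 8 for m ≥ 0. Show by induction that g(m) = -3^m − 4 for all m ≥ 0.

Base case: g(0) = -5, and -3^0 − 4 = -1 − 4 = -5.
Assume g(r) = -3^r − 4 for some r ≥ 0.
Then g(r+1) = 3g(r) + 8 = 3·(-3^r − 4) + 8 = -3^{r+1} − 12 + 8 = -3^{r+1} − 4.
This completes the inductive step, so g(m) = -3^m − 4 for all m ≥ 0.

g(m) = -3^m − 4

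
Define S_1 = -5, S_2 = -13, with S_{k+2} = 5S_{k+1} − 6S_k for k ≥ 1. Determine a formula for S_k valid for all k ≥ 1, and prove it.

Claim: S_k = -3^k − 2^k.

Base cases: S_1 = -5 and -3^1 − 2^1 = -5; S_2 = -13 and -3^2 − 2^2 = -13.
Assume S_j = -3^j − 2^j for all 1 ≤ j ≤ m, where m ≥ 2.
Then S_{m+1} = 5S_m − 6S_{m−1} = 5·(-3^m − 2^m) − 6·(-3^{m−1} − 2^{m−1}) = -(5·3 − 6)3^{m−1} − (5·2 − 6)2^{m−1} = -9·3^{m−1} − 4·2^{m−1} = -3^{m+1} − 2^{m+1}.
By strong induction, S_k = -3^k − 2^k for all k ≥ 1.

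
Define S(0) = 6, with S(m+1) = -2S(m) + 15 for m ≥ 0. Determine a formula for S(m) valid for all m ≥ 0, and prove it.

Claim: S(m) = (-2)^m + 5.

Base case: S(0) = 6, and (-2)^0 + 5 = 1 + 5 = 6.
Assume S(k) = (-2)^k + 5 for some k ≥ 0.
Then S(k+1) = -2S(k) + 15 = -2·((-2)^k + 5) + 15 = -2·(-2)^k − 10 + 15 = (-2)^{k+1} + 5.
By induction, S(m) = (-2)^m + 5 for all m ≥ 0.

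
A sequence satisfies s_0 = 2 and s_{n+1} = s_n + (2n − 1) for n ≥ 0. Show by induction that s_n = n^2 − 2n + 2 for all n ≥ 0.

Base case: s_0 = 2, and 0^2 − 2·0 + 2 = 2.
Assume s_j = j^2 − 2j + 2.
Then s_{j+1} = s_j + (2j − 1) = (j^2 − 2j + 2) + (2j − 1) = j^2 + 1,
and (j+1)^2 − 2·(j+1) + 2 = j^2 + 1.
Hence s_n = n^2 − 2n + 2 for every n ≥ 0, by induction.

s_n = n^2 − 2n + 2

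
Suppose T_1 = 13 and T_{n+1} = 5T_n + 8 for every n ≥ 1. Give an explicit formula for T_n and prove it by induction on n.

Claim: T_n = 3·5^n − 2.

Base case: T_1 = 13, and 3·5^1 − 2 = 15 − 2 = 13.
Assume T_j = 3·5^j − 2 for some j ≥ 1.
Then T_{j+1} = 5T_j + 8 = 5·(3·5^j − 2) + 8 = 15·5^j − 10 + 8 = 3·5^{j+1} − 2.
So the formula holds for j+1, and by induction T_n = 3·5^n − 2 for all n ≥ 1.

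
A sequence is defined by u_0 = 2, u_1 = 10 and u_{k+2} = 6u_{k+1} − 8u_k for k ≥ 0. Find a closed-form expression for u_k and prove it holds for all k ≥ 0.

Claim: u_k = 3·4^k − 2^k.

Base cases: u_0 = 2 and 3·4^0 − 2^0 = 2; u_1 = 10 and 3·4^1 − 2^1 = 10.
Assume u_i = 3·4^i − 2^i for all 0 ≤ i ≤ j, where j ≥ 1.
Then u_{j+1} = 6u_j − 8u_{j−1} = 6·(3·4^j − 2^j) − 8·(3·4^{j−1} − 2^{j−1}) = 3·(6·4 − 8)4^{j−1} − (6·2 − 8)2^{j−1} = 48·4^{j−1} − 4·2^{j−1} = 3·4^{j+1} − 2^{j+1}.
This completes the inductive step, so u_k = 3·4^k − 2^k for all k ≥ 0.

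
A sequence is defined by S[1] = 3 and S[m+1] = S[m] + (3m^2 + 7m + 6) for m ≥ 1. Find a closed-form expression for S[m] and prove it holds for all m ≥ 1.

Claim: S[m] = m^3 + 2m^2 + 3m − 3.

Base case: S[1] = 3, and 1^3 + 2·1^2 + 3·1 − 3 = 3.
Assume S[k] = k^3 + 2k^2 + 3k − 3.
Then S[k+1] = S[k] + (3k^2 + 7k + 6) = (k^3 + 2k^2 + 3k − 3) + (3k^2 + 7k + 6) = k^3 + 5k^2 + 10k + 3,
and (k+1)^3 + 2·(k+1)^2 + 3·(k+1) − 3 = k^3 + 5k^2 + 10k + 3.
By induction, S[m] = m^3 + 2m^2 + 3m − 3 for all m ≥ 1.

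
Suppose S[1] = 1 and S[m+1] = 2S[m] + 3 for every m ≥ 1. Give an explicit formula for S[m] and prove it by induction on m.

Claim: S[m] = 2^{m+1} − 3.

Base case: S[1] = 1, and 2^{1+1} − 3 = 4 − 3 = 1.
Assume S[r] = 2^{r+1} − 3 for some r ≥ 1.
Then S[r+1] = 2S[r] + 3 = 2·(2^{r+1} − 3) + 3 = 2^{r+2} − 6 + 3 = 2^{r+2} − 3.
So the formula holds for r+1, and by induction S[m] = 2^{m+1} − 3 for all m ≥ 1.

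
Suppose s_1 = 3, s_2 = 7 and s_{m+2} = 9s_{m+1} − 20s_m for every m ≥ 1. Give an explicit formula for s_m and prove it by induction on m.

Claim: s_m = 2·4^m − 5^m.

Base cases: s_1 = 3 and 2·4^1 − 5^1 = 3; s_2 = 7 and 2·4^2 − 5^2 = 7.
Assume s_i = 2·4^i − 5^i for all 1 ≤ i ≤ j, where j ≥ 2.
Then s_{j+1} = 9s_j − 20s_{j−1} = 9·(2·4^j − 5^j) − 20·(2·4^{j−1} − 5^{j−1}) = 2·(9·4 − 20)4^{j−1} − (9·5 − 20)5^{j−1} = 32·4^{j−1} − 25·5^{j−1} = 2·4^{j+1} − 5^{j+1}.
By strong induction, s_m = 2·4^m − 5^m for all m ≥ 1.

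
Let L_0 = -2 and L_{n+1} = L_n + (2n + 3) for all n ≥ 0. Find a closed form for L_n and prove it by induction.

Claim: L_n = n^2 + 2n − 2.

Base case: L_0 = -2, and 0^2 + 2·0 − 2 = -2.
Assume L_m = m^2 + 2m − 2.
Then L_{m+1} = L_m + (2m + 3) = (m^2 + 2m − 2) + (2m + 3) = m^2 + 4m + 1,
and (m+1)^2 + 2·(m+1) − 2 = m^2 + 4m + 1.
This completes the inductive step, so L_n = n^2 + 2n − 2 for all n ≥ 0.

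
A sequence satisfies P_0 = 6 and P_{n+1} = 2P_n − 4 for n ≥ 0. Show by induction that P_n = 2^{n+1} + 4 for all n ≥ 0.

Base case: P_0 = 6, and 2^{0+1} + 4 = 2 + 4 = 6.
Assume P_k = 2^{k+1} + 4 for some k ≥ 0.
Then P_{k+1} = 2P_k − 4 = 2·(2^{k+1} + 4) − 4 = 2^{k+2} + 8 − 4 = 2^{k+2} + 4.
This completes the inductive step, so P_n = 2^{n+1} + 4 for all n ≥ 0.

P_n = 2^{n+1} + 4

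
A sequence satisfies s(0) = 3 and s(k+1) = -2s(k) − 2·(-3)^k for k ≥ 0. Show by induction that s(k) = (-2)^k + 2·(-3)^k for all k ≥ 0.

Base case: s(0) = 3, and (-2)^0 + 2·(-3)^0 = 1 + 2 = 3.
Assume s(r) = (-2)^r + 2·(-3)^r for some r ≥ 0.
Then s(r+1) = -2s(r) − 2·(-3)^r = -2·((-2)^r + 2·(-3)^r) − 2·(-3)^r = (-2)^{r+1} − 4·(-3)^r − 2·(-3)^r = (-2)^{r+1} − 6·(-3)^r = (-2)^{r+1} + 2·(-3)^{r+1}.
So the formula holds for r+1, and by induction s(k) = (-2)^k + 2·(-3)^k for all k ≥ 0.

s(k) = (-2)^k + 2·(-3)^k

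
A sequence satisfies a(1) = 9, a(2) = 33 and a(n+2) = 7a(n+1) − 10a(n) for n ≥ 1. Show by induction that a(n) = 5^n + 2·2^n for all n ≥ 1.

Base cases: a(1) = 9 and 5^1 + 2·2^1 = 9; a(2) = 33 and 5^2 + 2·2^2 = 33.
Assume a(j) = 5^j + 2·2^j for all 1 ≤ j ≤ k, where k ≥ 2.
Then a(k+1) = 7a(k) − 10a(k−1) = 7·(5^k + 2·2^k) − 10·(5^{k−1} + 2·2^{k−1}) = (7·5 − 10)5^{k−1} + 2·(7·2 − 10)2^{k−1} = 25·5^{k−1} + 8·2^{k−1} = 5^{k+1} + 2·2^{k+1}.
This completes the inductive step, so a(n) = 5^n + 2·2^n for all n ≥ 1.

a(n) = 5^n + 2·2^n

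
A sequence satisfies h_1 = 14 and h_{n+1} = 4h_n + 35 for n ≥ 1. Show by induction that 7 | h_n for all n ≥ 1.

Base case: h_1 = 14 = 7·2, so 7 | h_1.
Assume 7 | h_r, so h_r = 7t for some integer t.
Then h_{r+1} = 4h_r + 35 = 4·(7t) + 35 = 7(4t + 5), so 7 | h_{r+1}.
This completes the inductive step, so 7 | h_n for all n ≥ 1.

7 | h_n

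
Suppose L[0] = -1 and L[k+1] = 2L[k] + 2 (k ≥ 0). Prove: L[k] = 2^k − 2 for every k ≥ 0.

Base case: L[0] = -1, and 2^0 − 2 = 1 − 2 = -1.
Assume L[j] = 2^j − 2 for some j ≥ 0.
Then L[j+1] = 2L[j] + 2 = 2·(2^j − 2) + 2 = 2^{j+1} − 4 + 2 = 2^{j+1} − 2.
Hence L[k] = 2^k − 2 for every k ≥ 0, by induction.

L[k] = 2^k − 2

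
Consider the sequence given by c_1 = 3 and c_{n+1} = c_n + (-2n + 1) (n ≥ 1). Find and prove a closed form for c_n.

Claim: c_n = -n^2 + 2n + 2.

Base case: c_1 = 3, and -1^2 + 2·1 + 2 = 3.
Assume c_m = -m^2 + 2m + 2.
Then c_{m+1} = c_m + (-2m + 1) = (-m^2 + 2m + 2) + (-2m + 1) = -m^2 + 3,
and -(m+1)^2 + 2·(m+1) + 2 = -m^2 + 3.
By induction, c_n = -n^2 + 2n + 2 for all n ≥ 1.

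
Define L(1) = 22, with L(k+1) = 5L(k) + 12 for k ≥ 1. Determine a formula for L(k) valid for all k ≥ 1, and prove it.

Claim: L(k) = 5^{k+1} − 3.

Base case: L(1) = 22, and 5^{1+1} − 3 = 25 − 3 = 22.
Assume L(m) = 5^{m+1} − 3 for some m ≥ 1.
Then L(m+1) = 5L(m) + 12 = 5·(5^{m+1} − 3) + 12 = 5^{m+2} − 15 + 12 = 5^{m+2} − 3.
So the formula holds for m+1, and by induction L(k) = 5^{k+1} − 3 for all k ≥ 1.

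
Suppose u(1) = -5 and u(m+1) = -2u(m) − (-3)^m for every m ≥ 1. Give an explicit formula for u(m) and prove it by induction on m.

Claim: u(m) = (-2)^m + (-3)^m.

Base case: u(1) = -5, and (-2)^1 + (-3)^1 = -2 − 3 = -5.
Assume u(r) = (-2)^r + (-3)^r for some r ≥ 1.
Then u(r+1) = -2u(r) − (-3)^r = -2·((-2)^r + (-3)^r) − (-3)^r = (-2)^{r+1} − 2·(-3)^r − (-3)^r = (-2)^{r+1} − 3·(-3)^r = (-2)^{r+1} + (-3)^{r+1}.
By induction, u(m) = (-2)^m + (-3)^m for all m ≥ 1.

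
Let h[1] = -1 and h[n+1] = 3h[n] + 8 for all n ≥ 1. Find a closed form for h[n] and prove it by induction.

Claim: h[n] = 3^n − 4.

Base case: h[1] = -1, and 3^1 − 4 = 3 − 4 = -1.
Assume h[k] = 3^k − 4 for some k ≥ 1.
Then h[k+1] = 3h[k] + 8 = 3·(3^k − 4) + 8 = 3^{k+1} − 12 + 8 = 3^{k+1} − 4.
So the formula holds for k+1, and by induction h[n] = 3^n − 4 for all n ≥ 1.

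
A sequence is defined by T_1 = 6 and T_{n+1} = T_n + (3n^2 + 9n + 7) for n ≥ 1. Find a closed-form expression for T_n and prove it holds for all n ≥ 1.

Claim: T_n = n^3 + 3n^2 + 3n − 1.

Base case: T_1 = 6, and 1^3 + 3·1^2 + 3·1 − 1 = 6.
Assume T_r = r^3 + 3r^2 + 3r − 1.
Then T_{r+1} = T_r + (3r^2 + 9r + 7) = (r^3 + 3r^2 + 3r − 1) + (3r^2 + 9r + 7) = r^3 + 6r^2 + 12r + 6,
and (r+1)^3 + 3·(r+1)^2 + 3·(r+1) − 1 = r^3 + 6r^2 + 12r + 6.
By induction, T_n = n^3 + 3n^2 + 3n − 1 for all n ≥ 1.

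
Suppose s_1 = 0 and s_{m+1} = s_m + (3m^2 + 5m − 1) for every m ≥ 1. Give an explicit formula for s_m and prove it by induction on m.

Claim: s_m = m^3 + m^2 − 3m + 1.

Base case: s_1 = 0, and 1^3 + 1^2 − 3·1 + 1 = 0.
Assume s_k = k^3 + k^2 − 3k + 1.
Then s_{k+1} = s_k + (3k^2 + 5k − 1) = (k^3 + k^2 − 3k + 1) + (3k^2 + 5k − 1) = k^3 + 4k^2 + 2k,
and (k+1)^3 + (k+1)^2 − 3·(k+1) + 1 = k^3 + 4k^2 + 2k.
Hence s_m = m^3 + m^2 − 3m + 1 for every m ≥ 1, by induction.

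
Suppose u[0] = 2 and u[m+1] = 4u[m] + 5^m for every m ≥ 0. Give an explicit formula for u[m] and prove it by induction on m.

Claim: u[m] = 4^m + 5^m.

Base case: u[0] = 2, and 4^0 + 5^0 = 1 + 1 = 2.
Assume u[k] = 4^k + 5^k for some k ≥ 0.
Then u[k+1] = 4u[k] + 5^k = 4·(4^k + 5^k) + 5^k = 4^{k+1} + 4·5^k + 5^k = 4^{k+1} + 5·5^k = 4^{k+1} + 5^{k+1}.
By induction, u[m] = 4^m + 5^m for all m ≥ 0.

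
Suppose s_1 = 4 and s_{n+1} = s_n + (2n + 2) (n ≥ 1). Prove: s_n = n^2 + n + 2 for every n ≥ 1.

Base case: s_1 = 4, and 1^2 + 1 + 2 = 4.
Assume s_j = j^2 + j + 2.
Then s_{j+1} = s_j + (2j + 2) = (j^2 + j + 2) + (2j + 2) = j^2 + 3j + 4,
and (j+1)^2 + (j+1) + 2 = j^2 + 3j + 4.
This completes the inductive step, so s_n = n^2 + n + 2 for all n ≥ 1.

s_n = n^2 + n + 2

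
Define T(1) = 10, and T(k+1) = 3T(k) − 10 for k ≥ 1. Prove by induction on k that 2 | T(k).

Base case: T(1) = 10 = 2·5, so 2 | T(1).
Assume 2 | T(j), so T(j) = 2t for some integer t.
Then T(j+1) = 3T(j) − 10 = 3·(2t) − 10 = 2(3t − 5), so 2 | T(j+1).
By induction, 2 | T(k) for all k ≥ 1.

2 | T(k)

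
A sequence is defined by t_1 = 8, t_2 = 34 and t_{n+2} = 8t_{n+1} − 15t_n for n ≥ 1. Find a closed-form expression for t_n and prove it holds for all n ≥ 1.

Claim: t_n = 3^n + 5^n.

Base cases: t_1 = 8 and 3^1 + 5^1 = 8; t_2 = 34 and 3^2 + 5^2 = 34.
Assume t_j = 3^j + 5^j for all 1 ≤ j ≤ k, where k ≥ 2.
Then t_{k+1} = 8t_k − 15t_{k−1} = 8·(3^k + 5^k) − 15·(3^{k−1} + 5^{k−1}) = (8·3 − 15)3^{k−1} + (8·5 − 15)5^{k−1} = 9·3^{k−1} + 25·5^{k−1} = 3^{k+1} + 5^{k+1}.
By strong induction, t_n = 3^n + 5^n for all n ≥ 1.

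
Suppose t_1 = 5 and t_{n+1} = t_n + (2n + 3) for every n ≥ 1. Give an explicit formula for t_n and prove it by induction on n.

Claim: t_n = n^2 + 2n + 2.

Base case: t_1 = 5, and 1^2 + 2·1 + 2 = 5.
Assume t_m = m^2 + 2m + 2.
Then t_{m+1} = t_m + (2m + 3) = (m^2 + 2m + 2) + (2m + 3) = m^2 + 4m + 5,
and (m+1)^2 + 2·(m+1) + 2 = m^2 + 4m + 5.
This completes the inductive step, so t_n = n^2 + 2n + 2 for all n ≥ 1.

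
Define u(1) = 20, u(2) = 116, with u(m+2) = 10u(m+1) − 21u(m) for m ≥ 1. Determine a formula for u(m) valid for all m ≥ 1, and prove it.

Claim: u(m) = 2·7^m + 2·3^m.

Base cases: u(1) = 20 and 2·7^1 + 2·3^1 = 20; u(2) = 116 and 2·7^2 + 2·3^2 = 116.
Assume u(i) = 2·7^i + 2·3^i for all 1 ≤ i ≤ j, where j ≥ 2.
Then u(j+1) = 10u(j) − 21u(j−1) = 10·(2·7^j + 2·3^j) − 21·(2·7^{j−1} + 2·3^{j−1}) = 2·(10·7 − 21)7^{j−1} + 2·(10·3 − 21)3^{j−1} = 98·7^{j−1} + 18·3^{j−1} = 2·7^{j+1} + 2·3^{j+1}.
So the formula holds for j+1, and by strong induction u(m) = 2·7^m + 2·3^m for all m ≥ 1.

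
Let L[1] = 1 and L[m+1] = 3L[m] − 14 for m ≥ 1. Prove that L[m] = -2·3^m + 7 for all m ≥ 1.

Base case: L[1] = 1, and -2·3^1 + 7 = -6 + 7 = 1.
Assume L[j] = -2·3^j + 7 for some j ≥ 1.
Then L[j+1] = 3L[j] − 14 = 3·(-2·3^j + 7) − 14 = -6·3^j + 21 − 14 = -2·3^{j+1} + 7.
By induction, L[m] = -2·3^m + 7 for all m ≥ 1.

L[m] = -2·3^m + 7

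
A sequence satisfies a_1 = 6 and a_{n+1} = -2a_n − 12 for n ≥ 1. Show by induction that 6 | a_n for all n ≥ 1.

Base case: a_1 = 6 = 6·1, so 6 | a_1.
Assume 6 | a_j, so a_j = 6t for some integer t.
Then a_{j+1} = -2a_j − 12 = -2·(6t) − 12 = 6(-2t − 2), so 6 | a_{j+1}.
So the property holds for j+1, and by induction 6 | a_n for all n ≥ 1.

6 | a_n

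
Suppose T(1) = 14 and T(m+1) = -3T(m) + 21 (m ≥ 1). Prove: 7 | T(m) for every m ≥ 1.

Base case: T(1) = 14 = 7·2, so 7 | T(1).
Assume 7 | T(k), so T(k) = 7t for some integer t.
Then T(k+1) = -3T(k) + 21 = -3·(7t) + 21 = 7(-3t + 3), so 7 | T(k+1).
This completes the inductive step, so 7 | T(m) for all m ≥ 1.

7 | T(m)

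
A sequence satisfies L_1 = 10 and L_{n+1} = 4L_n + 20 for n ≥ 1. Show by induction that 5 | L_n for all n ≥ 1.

Base case: L_1 = 10 = 5·2, so 5 | L_1.
Assume 5 | L_j, so L_j = 5t for some integer t.
Then L_{j+1} = 4L_j + 20 = 4·(5t) + 20 = 5(4t + 4), so 5 | L_{j+1}.
By induction, 5 | L_n for all n ≥ 1.

5 | L_n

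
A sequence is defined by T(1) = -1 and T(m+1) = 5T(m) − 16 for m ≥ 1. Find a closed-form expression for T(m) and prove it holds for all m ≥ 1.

Claim: T(m) = -5^m + 4.

Base case: T(1) = -1, and -5^1 + 4 = -5 + 4 = -1.
Assume T(j) = -5^j + 4 for some j ≥ 1.
Then T(j+1) = 5T(j) − 16 = 5·(-5^j + 4) − 16 = -5^{j+1} + 20 − 16 = -5^{j+1} + 4.
So the formula holds for j+1, and by induction T(m) = -5^m + 4 for all m ≥ 1.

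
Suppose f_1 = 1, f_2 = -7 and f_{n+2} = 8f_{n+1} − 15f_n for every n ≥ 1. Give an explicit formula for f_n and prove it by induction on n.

Claim: f_n = 2·3^n − 5^n.

Base cases: f_1 = 1 and 2·3^1 − 5^1 = 1; f_2 = -7 and 2·3^2 − 5^2 = -7.
Assume f_j = 2·3^j − 5^j for all 1 ≤ j ≤ r, where r ≥ 2.
Then f_{r+1} = 8f_r − 15f_{r−1} = 8·(2·3^r − 5^r) − 15·(2·3^{r−1} − 5^{r−1}) = 2·(8·3 − 15)3^{r−1} − (8·5 − 15)5^{r−1} = 18·3^{r−1} − 25·5^{r−1} = 2·3^{r+1} − 5^{r+1}.
So the formula holds for r+1, and by strong induction f_n = 2·3^n − 5^n for all n ≥ 1.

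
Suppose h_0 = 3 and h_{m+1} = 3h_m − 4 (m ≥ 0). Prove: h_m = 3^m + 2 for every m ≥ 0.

Base case: h_0 = 3, and 3^0 + 2 = 1 + 2 = 3.
Assume h_k = 3^k + 2 for some k ≥ 0.
Then h_{k+1} = 3h_k − 4 = 3·(3^k + 2) − 4 = 3^{k+1} + 6 − 4 = 3^{k+1} + 2.
This completes the inductive step, so h_m = 3^m + 2 for all m ≥ 0.

h_m = 3^m + 2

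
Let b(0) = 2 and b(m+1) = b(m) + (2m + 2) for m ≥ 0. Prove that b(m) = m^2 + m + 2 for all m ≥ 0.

Base case: b(0) = 2, and 0^2 + 0 + 2 = 2.
Assume b(j) = j^2 + j + 2.
Then b(j+1) = b(j) + (2j + 2) = (j^2 + j + 2) + (2j + 2) = j^2 + 3j + 4,
and (j+1)^2 + (j+1) + 2 = j^2 + 3j + 4.
By induction, b(m) = m^2 + m + 2 for all m ≥ 0.

b(m) = m^2 + m + 2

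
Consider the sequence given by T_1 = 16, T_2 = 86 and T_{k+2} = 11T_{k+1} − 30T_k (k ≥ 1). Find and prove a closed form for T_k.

Claim: T_k = 2·5^k + 6^k.

Base cases: T_1 = 16 and 2·5^1 + 6^1 = 16; T_2 = 86 and 2·5^2 + 6^2 = 86.
Assume T_i = 2·5^i + 6^i for all 1 ≤ i ≤ j, where j ≥ 2.
Then T_{j+1} = 11T_j − 30T_{j−1} = 11·(2·5^j + 6^j) − 30·(2·5^{j−1} + 6^{j−1}) = 2·(11·5 − 30)5^{j−1} + (11·6 − 30)6^{j−1} = 50·5^{j−1} + 36·6^{j−1} = 2·5^{j+1} + 6^{j+1}.
This completes the inductive step, so T_k = 2·5^k + 6^k for all k ≥ 1.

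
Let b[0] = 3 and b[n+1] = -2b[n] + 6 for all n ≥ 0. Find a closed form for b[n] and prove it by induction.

Claim: b[n] = (-2)^n + 2.

Base case: b[0] = 3, and (-2)^0 + 2 = 1 + 2 = 3.
Assume b[r] = (-2)^r + 2 for some r ≥ 0.
Then b[r+1] = -2b[r] + 6 = -2·((-2)^r + 2) + 6 = -2·(-2)^r − 4 + 6 = (-2)^{r+1} + 2.
By induction, b[n] = (-2)^n + 2 for all n ≥ 0.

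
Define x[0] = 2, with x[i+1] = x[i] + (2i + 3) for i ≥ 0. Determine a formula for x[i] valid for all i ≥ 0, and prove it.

Claim: x[i] = i^2 + 2i + 2.

Base case: x[0] = 2, and 0^2 + 2·0 + 2 = 2.
Assume x[r] = r^2 + 2r + 2.
Then x[r+1] = x[r] + (2r + 3) = (r^2 + 2r + 2) + (2r + 3) = r^2 + 4r + 5,
and (r+1)^2 + 2·(r+1) + 2 = r^2 + 4r + 5.
Hence x[i] = i^2 + 2i + 2 for every i ≥ 0, by induction.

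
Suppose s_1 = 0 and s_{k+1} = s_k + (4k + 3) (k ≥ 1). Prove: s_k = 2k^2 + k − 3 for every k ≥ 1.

Base case: s_1 = 0, and 2·1^2 + 1 − 3 = 0.
Assume s_j = 2j^2 + j − 3.
Then s_{j+1} = s_j + (4j + 3) = (2j^2 + j − 3) + (4j + 3) = 2j^2 + 5j,
and 2·(j+1)^2 + (j+1) − 3 = 2j^2 + 5j.
By induction, s_k = 2k^2 + k − 3 for all k ≥ 1.

s_k = 2k^2 + k − 3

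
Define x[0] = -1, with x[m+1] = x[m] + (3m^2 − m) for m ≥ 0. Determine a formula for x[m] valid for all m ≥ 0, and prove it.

Claim: x[m] = m^3 − 2m^2 + m − 1.

Base case: x[0] = -1, and 0^3 − 2·0^2 + 0 − 1 = -1.
Assume x[j] = j^3 − 2j^2 + j − 1.
Then x[j+1] = x[j] + (3j^2 − j) = (j^3 − 2j^2 + j − 1) + (3j^2 − j) = j^3 + j^2 − 1,
and (j+1)^3 − 2·(j+1)^2 + (j+1) − 1 = j^3 + j^2 − 1.
By induction, x[m] = m^3 − 2m^2 + m − 1 for all m ≥ 0.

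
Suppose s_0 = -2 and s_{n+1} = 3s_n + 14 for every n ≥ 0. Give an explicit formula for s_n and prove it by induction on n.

Claim: s_n = 5·3^n − 7.

Base case: s_0 = -2, and 5·3^0 − 7 = 5 − 7 = -2.
Assume s_j = 5·3^j − 7 for some j ≥ 0.
Then s_{j+1} = 3s_j + 14 = 3·(5·3^j − 7) + 14 = 15·3^j − 21 + 14 = 5·3^{j+1} − 7.
This completes the inductive step, so s_n = 5·3^n − 7 for all n ≥ 0.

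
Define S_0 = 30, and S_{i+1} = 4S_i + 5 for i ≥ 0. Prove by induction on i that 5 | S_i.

Base case: S_0 = 30 = 5·6, so 5 | S_0.
Assume 5 | S_r, so S_r = 5t for some integer t.
Then S_{r+1} = 4S_r + 5 = 4·(5t) + 5 = 5(4t + 1), so 5 | S_{r+1}.
By induction, 5 | S_i for all i ≥ 0.

5 | S_i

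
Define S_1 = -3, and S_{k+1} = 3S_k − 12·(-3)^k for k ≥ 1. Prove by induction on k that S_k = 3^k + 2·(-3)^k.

Base case: S_1 = -3, and 3^1 + 2·(-3)^1 = 3 − 6 = -3.
Assume S_j = 3^j + 2·(-3)^j for some j ≥ 1.
Then S_{j+1} = 3S_j − 12·(-3)^j = 3·(3^j + 2·(-3)^j) − 12·(-3)^j = 3^{j+1} + 6·(-3)^j − 12·(-3)^j = 3^{j+1} − 6·(-3)^j = 3^{j+1} + 2·(-3)^{j+1}.
So the formula holds for j+1, and by induction S_k = 3^k + 2·(-3)^k for all k ≥ 1.

S_k = 3^k + 2·(-3)^k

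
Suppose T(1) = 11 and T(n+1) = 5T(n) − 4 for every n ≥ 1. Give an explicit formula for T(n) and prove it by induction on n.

Claim: T(n) = 2·5^n + 1.

Base case: T(1) = 11, and 2·5^1 + 1 = 10 + 1 = 11.
Assume T(r) = 2·5^r + 1 for some r ≥ 1.
Then T(r+1) = 5T(r) − 4 = 5·(2·5^r + 1) − 4 = 10·5^r + 5 − 4 = 2·5^{r+1} + 1.
This completes the inductive step, so T(n) = 2·5^n + 1 for all n ≥ 1.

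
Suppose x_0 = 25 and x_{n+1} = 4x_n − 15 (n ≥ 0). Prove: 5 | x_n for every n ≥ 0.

Base case: x_0 = 25 = 5·5, so 5 | x_0.
Assume 5 | x_k, so x_k = 5t for some integer t.
Then x_{k+1} = 4x_k − 15 = 4·(5t) − 15 = 5(4t − 3), so 5 | x_{k+1}.
By induction, 5 | x_n for all n ≥ 0.

5 | x_n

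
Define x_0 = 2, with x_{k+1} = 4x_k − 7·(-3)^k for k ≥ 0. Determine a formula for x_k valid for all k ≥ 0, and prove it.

Claim: x_k = 4^k + (-3)^k.

Base case: x_0 = 2, and 4^0 + (-3)^0 = 1 + 1 = 2.
Assume x_j = 4^j + (-3)^j for some j ≥ 0.
Then x_{j+1} = 4x_j − 7·(-3)^j = 4·(4^j + (-3)^j) − 7·(-3)^j = 4^{j+1} + 4·(-3)^j − 7·(-3)^j = 4^{j+1} − 3·(-3)^j = 4^{j+1} + (-3)^{j+1}.
Hence x_k = 4^k + (-3)^k for every k ≥ 0, by induction.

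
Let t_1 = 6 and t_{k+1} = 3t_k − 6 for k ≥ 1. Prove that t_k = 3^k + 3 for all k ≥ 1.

Base case: t_1 = 6, and 3^1 + 3 = 3 + 3 = 6.
Assume t_m = 3^m + 3 for some m ≥ 1.
Then t_{m+1} = 3t_m − 6 = 3·(3^m + 3) − 6 = 3^{m+1} + 9 − 6 = 3^{m+1} + 3.
So the formula holds for m+1, and by induction t_k = 3^k + 3 for all k ≥ 1.

t_k = 3^k + 3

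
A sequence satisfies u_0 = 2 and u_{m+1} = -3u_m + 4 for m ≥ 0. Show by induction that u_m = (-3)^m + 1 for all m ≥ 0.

Base case: u_0 = 2, and (-3)^0 + 1 = 1 + 1 = 2.
Assume u_r = (-3)^r + 1 for some r ≥ 0.
Then u_{r+1} = -3u_r + 4 = -3·((-3)^r + 1) + 4 = -3·(-3)^r − 3 + 4 = (-3)^{r+1} + 1.
So the formula holds for r+1, and by induction u_m = (-3)^m + 1 for all m ≥ 0.

u_m = (-3)^m + 1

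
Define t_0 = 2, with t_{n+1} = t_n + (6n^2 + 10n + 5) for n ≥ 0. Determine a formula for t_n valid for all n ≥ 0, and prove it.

Claim: t_n = 2n^3 + 2n^2 + n + 2.

Base case: t_0 = 2, and 2·0^3 + 2·0^2 + 0 + 2 = 2.
Assume t_r = 2r^3 + 2r^2 + r + 2.
Then t_{r+1} = t_r + (6r^2 + 10r + 5) = (2r^3 + 2r^2 + r + 2) + (6r^2 + 10r + 5) = 2r^3 + 8r^2 + 11r + 7,
and 2·(r+1)^3 + 2·(r+1)^2 + (r+1) + 2 = 2r^3 + 8r^2 + 11r + 7.
Hence t_n = 2n^3 + 2n^2 + n + 2 for every n ≥ 0, by induction.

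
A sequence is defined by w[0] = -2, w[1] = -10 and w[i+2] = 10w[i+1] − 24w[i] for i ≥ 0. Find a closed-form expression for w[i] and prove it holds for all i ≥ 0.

Claim: w[i] = -4^i − 6^i.

Base cases: w[0] = -2 and -4^0 − 6^0 = -2; w[1] = -10 and -4^1 − 6^1 = -10.
Assume w[j] = -4^j − 6^j for all 0 ≤ j ≤ r, where r ≥ 1.
Then w[r+1] = 10w[r] − 24w[r−1] = 10·(-4^r − 6^r) − 24·(-4^{r−1} − 6^{r−1}) = -(10·4 − 24)4^{r−1} − (10·6 − 24)6^{r−1} = -16·4^{r−1} − 36·6^{r−1} = -4^{r+1} − 6^{r+1}.
So the formula holds for r+1, and by strong induction w[i] = -4^i − 6^i for all i ≥ 0.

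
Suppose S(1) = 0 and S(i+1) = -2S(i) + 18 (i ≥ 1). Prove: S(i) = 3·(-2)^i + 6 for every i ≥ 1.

Base case: S(1) = 0, and 3·(-2)^1 + 6 = -6 + 6 = 0.
Assume S(j) = 3·(-2)^j + 6 for some j ≥ 1.
Then S(j+1) = -2S(j) + 18 = -2·(3·(-2)^j + 6) + 18 = -6·(-2)^j − 12 + 18 = 3·(-2)^{j+1} + 6.
By induction, S(i) = 3·(-2)^i + 6 for all i ≥ 1.

S(i) = 3·(-2)^i + 6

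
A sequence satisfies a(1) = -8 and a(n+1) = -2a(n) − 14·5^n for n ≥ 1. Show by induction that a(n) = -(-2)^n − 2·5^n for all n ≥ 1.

Base case: a(1) = -8, and -(-2)^1 − 2·5^1 = 2 − 10 = -8.
Assume a(k) = -(-2)^k − 2·5^k for some k ≥ 1.
Then a(k+1) = -2a(k) − 14·5^k = -2·(-(-2)^k − 2·5^k) − 14·5^k = -(-2)^{k+1} + 4·5^k − 14·5^k = -(-2)^{k+1} − 10·5^k = -(-2)^{k+1} − 2·5^{k+1}.
This completes the inductive step, so a(n) = -(-2)^n − 2·5^n for all n ≥ 1.

a(n) = -(-2)^n − 2·5^n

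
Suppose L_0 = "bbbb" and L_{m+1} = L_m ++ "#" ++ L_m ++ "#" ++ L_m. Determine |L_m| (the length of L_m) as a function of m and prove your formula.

Claim: |L_m| = 5·3^m − 1.

Base case: |L_0| = 4, and 5·3^0 − 1 = 4.
Assume |L_r| = 5·3^r − 1.
Then |L_{r+1}| = 3|L_r| + 2 = 3(5·3^r − 1) + 2 = 5·3^{r+1} − 3 + 2 = 5·3^{r+1} − 1.
This completes the inductive step, so |L_m| = 5·3^m − 1 for all m ≥ 0.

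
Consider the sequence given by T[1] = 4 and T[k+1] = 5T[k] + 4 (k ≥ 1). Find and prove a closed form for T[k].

Claim: T[k] = 5^k − 1.

Base case: T[1] = 4, and 5^1 − 1 = 5 − 1 = 4.
Assume T[j] = 5^j − 1 for some j ≥ 1.
Then T[j+1] = 5T[j] + 4 = 5·(5^j − 1) + 4 = 5^{j+1} − 5 + 4 = 5^{j+1} − 1.
This completes the inductive step, so T[k] = 5^k − 1 for all k ≥ 1.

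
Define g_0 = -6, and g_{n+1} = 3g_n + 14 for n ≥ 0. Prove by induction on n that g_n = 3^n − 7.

Base case: g_0 = -6, and 3^0 − 7 = 1 − 7 = -6.
Assume g_m = 3^m − 7 for some m ≥ 0.
Then g_{m+1} = 3g_m + 14 = 3·(3^m − 7) + 14 = 3^{m+1} − 21 + 14 = 3^{m+1} − 7.
So the formula holds for m+1, and by induction g_n = 3^n − 7 for all n ≥ 0.

g_n = 3^n − 7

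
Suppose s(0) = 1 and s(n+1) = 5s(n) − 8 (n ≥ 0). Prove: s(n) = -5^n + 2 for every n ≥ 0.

Base case: s(0) = 1, and -5^0 + 2 = -1 + 2 = 1.
Assume s(m) = -5^m + 2 for some m ≥ 0.
Then s(m+1) = 5s(m) − 8 = 5·(-5^m + 2) − 8 = -5^{m+1} + 10 − 8 = -5^{m+1} + 2.
By induction, s(n) = -5^n + 2 for all n ≥ 0.

s(n) = -5^n + 2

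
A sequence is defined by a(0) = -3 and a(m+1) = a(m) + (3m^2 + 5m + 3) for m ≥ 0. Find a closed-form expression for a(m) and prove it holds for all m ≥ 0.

Claim: a(m) = m^3 + m^2 + m − 3.

Base case: a(0) = -3, and 0^3 + 0^2 + 0 − 3 = -3.
Assume a(k) = k^3 + k^2 + k − 3.
Then a(k+1) = a(k) + (3k^2 + 5k + 3) = (k^3 + k^2 + k − 3) + (3k^2 + 5k + 3) = k^3 + 4k^2 + 6k,
and (k+1)^3 + (k+1)^2 + (k+1) − 3 = k^3 + 4k^2 + 6k.
By induction, a(m) = m^3 + m^2 + m − 3 for all m ≥ 0.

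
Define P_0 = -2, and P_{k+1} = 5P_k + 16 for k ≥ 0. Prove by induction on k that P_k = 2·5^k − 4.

Base case: P_0 = -2, and 2·5^0 − 4 = 2 − 4 = -2.
Assume P_m = 2·5^m − 4 for some m ≥ 0.
Then P_{m+1} = 5P_m + 16 = 5·(2·5^m − 4) + 16 = 10·5^m − 20 + 16 = 2·5^{m+1} − 4.
Hence P_k = 2·5^k − 4 for every k ≥ 0, by induction.

P_k = 2·5^k − 4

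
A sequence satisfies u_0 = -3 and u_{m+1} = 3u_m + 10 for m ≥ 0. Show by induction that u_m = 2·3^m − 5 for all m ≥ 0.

Base case: u_0 = -3, and 2·3^0 − 5 = 2 − 5 = -3.
Assume u_r = 2·3^r − 5 for some r ≥ 0.
Then u_{r+1} = 3u_r + 10 = 3·(2·3^r − 5) + 10 = 6·3^r − 15 + 10 = 2·3^{r+1} − 5.
By induction, u_m = 2·3^m − 5 for all m ≥ 0.

u_m = 2·3^m − 5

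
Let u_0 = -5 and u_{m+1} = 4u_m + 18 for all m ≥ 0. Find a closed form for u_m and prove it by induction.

Claim: u_m = 4^m − 6.

Base case: u_0 = -5, and 4^0 − 6 = 1 − 6 = -5.
Assume u_j = 4^j − 6 for some j ≥ 0.
Then u_{j+1} = 4u_j + 18 = 4·(4^j − 6) + 18 = 4^{j+1} − 24 + 18 = 4^{j+1} − 6.
Hence u_m = 4^m − 6 for every m ≥ 0, by induction.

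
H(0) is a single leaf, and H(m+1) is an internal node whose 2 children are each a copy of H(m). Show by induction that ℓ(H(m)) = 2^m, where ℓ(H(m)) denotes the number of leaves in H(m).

Base case: ℓ(H(0)) = 1, and 2^0 = 1.
Assume ℓ(H(k)) = 2^k.
Then ℓ(H(k+1)) = 2·ℓ(H(k)) = 2·2^k = 2^{k+1}.
By induction, ℓ(H(m)) = 2^m for all m ≥ 0.

ℓ(H(m)) = 2^m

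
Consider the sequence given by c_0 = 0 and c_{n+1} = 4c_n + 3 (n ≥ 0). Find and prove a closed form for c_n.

Claim: c_n = 4^n − 1.

Base case: c_0 = 0, and 4^0 − 1 = 1 − 1 = 0.
Assume c_m = 4^m − 1 for some m ≥ 0.
Then c_{m+1} = 4c_m + 3 = 4·(4^m − 1) + 3 = 4^{m+1} − 4 + 3 = 4^{m+1} − 1.
So the formula holds for m+1, and by induction c_n = 4^n − 1 for all n ≥ 0.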